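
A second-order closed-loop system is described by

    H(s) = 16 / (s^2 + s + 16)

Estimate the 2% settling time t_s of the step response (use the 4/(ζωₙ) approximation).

Comparing s^2 + s + 16 to s^2 + 2ζωₙs + ωₙ²: ωₙ = 4 rad/s and ζ = 1/(2·4) = 0.125.
ζωₙ = 1/2 = 0.5, so t_s ≈ 4/(ζωₙ) = 4/0.5 = 8 s.

t_s ≈ 8 s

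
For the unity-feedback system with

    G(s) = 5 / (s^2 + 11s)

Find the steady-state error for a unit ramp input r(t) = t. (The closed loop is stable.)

e_ss = 2.200

G(s) has one pole at the origin.
This is a Type 1 system. Kv = lim_{s→0} s·G(s) = 5/11.
e_ss = 1/Kv = 1/(5/11) = 11/5 ≈ 2.200.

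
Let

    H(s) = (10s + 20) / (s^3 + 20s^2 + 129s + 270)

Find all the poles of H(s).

The poles are the roots of the denominator s^3 + 20s^2 + 129s + 270 = 0.
Trying s = -6: the polynomial evaluates to 0, so (s + 6) is a factor.
Dividing out leaves s^2 + 14s + 45 = 0.
Factoring the quadratic: (s + 9)(s + 5) = 0.

s = -6, -9, -5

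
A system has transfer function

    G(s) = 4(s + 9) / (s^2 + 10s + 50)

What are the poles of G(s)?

s = -5 ± 5j

The poles are the roots of the denominator s^2 + 10s + 50 = 0.
Using the quadratic formula: s = (-10 ± √(-100))/2 = -5 ± 5j.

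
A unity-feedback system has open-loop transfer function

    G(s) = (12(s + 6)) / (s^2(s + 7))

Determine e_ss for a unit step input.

G(s) has 2 poles at the origin.
This is a Type 2 system; for a step input the steady-state error is zero.

e_ss = 0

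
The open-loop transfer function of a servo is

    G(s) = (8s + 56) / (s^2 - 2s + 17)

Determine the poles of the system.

The poles are the roots of the denominator s^2 - 2s + 17 = 0.
Using the quadratic formula: s = (2 ± √(-64))/2 = 1 ± 4j.

s = 1 + 4j, 1 - 4j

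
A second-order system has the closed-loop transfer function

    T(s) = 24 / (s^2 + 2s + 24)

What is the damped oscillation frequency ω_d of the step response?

Comparing s^2 + 2s + 24 to s^2 + 2ζωₙs + ωₙ²: ωₙ = √24 ≈ 4.899 rad/s and ζ = 2/(2·√24) ≈ 0.2041.
ζωₙ = 2/2 = 1, so ω_d = ωₙ√(1−ζ²) = √(ωₙ² − (ζωₙ)²) = √(24 − 1²) = √23 ≈ 4.796 rad/s.

ω_d ≈ 4.796 rad/s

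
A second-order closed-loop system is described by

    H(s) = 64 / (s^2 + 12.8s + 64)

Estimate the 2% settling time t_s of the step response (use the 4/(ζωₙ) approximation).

t_s ≈ 0.6250 s

Comparing s^2 + 12.8s + 64 to s^2 + 2ζωₙs + ωₙ²: ωₙ = 8 rad/s and ζ = 12.8/(2·8) = 0.8.
ζωₙ = 12.8/2 = 6.4, so t_s ≈ 4/(ζωₙ) = 4/6.4 = 0.6250 s.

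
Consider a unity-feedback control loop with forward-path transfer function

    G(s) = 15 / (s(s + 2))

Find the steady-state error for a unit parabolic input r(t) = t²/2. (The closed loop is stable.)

e_ss = ∞

G(s) has one pole at the origin.
This is a Type 1 system; Ka = lim_{s→0} s^2·G(s) = 0, so the steady-state error for a parabola input is infinite.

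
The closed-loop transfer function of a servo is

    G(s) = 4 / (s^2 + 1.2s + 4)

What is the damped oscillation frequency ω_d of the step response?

Comparing s^2 + 1.2s + 4 to s^2 + 2ζωₙs + ωₙ²: ωₙ = 2 rad/s and ζ = 1.2/(2·2) = 0.3.
ζωₙ = 1.2/2 = 0.6, so ω_d = ωₙ√(1−ζ²) = √(ωₙ² − (ζωₙ)²) = √(4 − 0.6²) = √3.64 ≈ 1.908 rad/s.

ω_d ≈ 1.908 rad/s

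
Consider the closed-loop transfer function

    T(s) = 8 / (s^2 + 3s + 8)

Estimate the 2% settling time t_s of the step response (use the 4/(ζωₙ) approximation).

t_s ≈ 2.667 s

Comparing s^2 + 3s + 8 to s^2 + 2ζωₙs + ωₙ²: ωₙ = √8 ≈ 2.828 rad/s and ζ = 3/(2·√8) ≈ 0.5303.
ζωₙ = 3/2 = 1.5, so t_s ≈ 4/(ζωₙ) = 4/1.5 ≈ 2.667 s.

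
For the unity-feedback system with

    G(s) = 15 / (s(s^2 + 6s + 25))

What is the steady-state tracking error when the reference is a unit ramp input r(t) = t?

e_ss = 1.667

G(s) has one pole at the origin.
This is a Type 1 system. Kv = lim_{s→0} s·G(s) = 15/25 = 3/5.
e_ss = 1/Kv = 1/(3/5) = 5/3 ≈ 1.667.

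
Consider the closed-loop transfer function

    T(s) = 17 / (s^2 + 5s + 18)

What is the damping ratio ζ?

ζ ≈ 0.5893

Compare the denominator to the standard form s^2 + 2ζωₙs + ωₙ².
ωₙ² = 18, so ωₙ = √18 ≈ 4.243 rad/s.
2ζωₙ = 5, so ζ = 5/(2·√18) ≈ 0.5893.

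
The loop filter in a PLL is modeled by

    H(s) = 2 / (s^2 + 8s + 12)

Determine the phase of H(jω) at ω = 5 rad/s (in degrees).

At s = j5: numerator = 2, denominator = -13 + j40.
∠H = ∠num − ∠den = 0° − (108.00°) = -108.0°.

∠H(j5) ≈ -108.0°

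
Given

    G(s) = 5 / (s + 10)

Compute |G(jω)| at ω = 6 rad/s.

Substitute s = j6: numerator = 5, denominator = 10 + j6.
|G(j6)| = |5| / |10 + j6| = 5 / 11.662 ≈ 0.4287.

|G(j6)| ≈ 0.4287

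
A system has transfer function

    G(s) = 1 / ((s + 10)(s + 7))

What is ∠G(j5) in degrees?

∠G(j5) ≈ -62.10°

At s = j5: numerator = 1, denominator = 45 + j85.
∠G = ∠num − ∠den = 0° − (62.103°) = -62.10°.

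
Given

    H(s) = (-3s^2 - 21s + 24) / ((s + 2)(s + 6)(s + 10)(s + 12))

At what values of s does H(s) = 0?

s = -8, 1

Set the numerator to zero: -3s^2 - 21s + 24 = 0, i.e. -3·(s^2 + 7s - 8) = 0.
Factoring: (s + 8)(s - 1) = 0.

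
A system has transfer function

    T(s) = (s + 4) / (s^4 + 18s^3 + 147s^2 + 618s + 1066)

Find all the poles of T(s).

s = -5 + j, -5 - j, -4 + 5j, -4 - 5j

The poles are the roots of the denominator s^4 + 18s^3 + 147s^2 + 618s + 1066 = 0.
No real roots exist; factor into two real quadratics: (s^2 + 10s + 26)(s^2 + 8s + 41) = 0.
Each quadratic gives a conjugate pair via the quadratic formula.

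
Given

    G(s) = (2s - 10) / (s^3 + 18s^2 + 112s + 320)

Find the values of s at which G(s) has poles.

The poles are the roots of the denominator s^3 + 18s^2 + 112s + 320 = 0.
Trying s = -10: the polynomial evaluates to 0, so (s + 10) is a factor.
Dividing out leaves s^2 + 8s + 32 = 0.
The quadratic formula then gives s = -4 ± 4j.

s = -4 ± 4j, -10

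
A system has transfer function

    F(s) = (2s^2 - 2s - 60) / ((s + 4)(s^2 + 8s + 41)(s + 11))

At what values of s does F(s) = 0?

Set the numerator to zero: 2s^2 - 2s - 60 = 0, i.e. 2·(s^2 - s - 30) = 0.
Factoring: (s + 5)(s - 6) = 0.

s = -5, 6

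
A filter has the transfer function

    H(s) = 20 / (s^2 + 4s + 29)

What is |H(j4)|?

Substitute s = j4: numerator = 20, denominator = 13 + j16.
|H(j4)| = |20| / |13 + j16| = 20 / 20.616 ≈ 0.9701.

|H(j4)| ≈ 0.9701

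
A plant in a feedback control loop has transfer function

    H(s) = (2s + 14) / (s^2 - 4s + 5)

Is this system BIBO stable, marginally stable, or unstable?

The denominator s^2 - 4s + 5 factors as (s^2 - 4s + 5), giving poles at s = 2 ± j.
Since the pole(s) at s = 2 ± j lie in the right half-plane, the system is unstable.

unstable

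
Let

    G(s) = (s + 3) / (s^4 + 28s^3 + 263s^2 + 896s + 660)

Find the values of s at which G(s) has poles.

s = -6, -10, -11, -1

The poles are the roots of the denominator s^4 + 28s^3 + 263s^2 + 896s + 660 = 0.
Trying s = -6: the polynomial evaluates to 0, so (s + 6) is a factor.
Dividing out leaves s^3 + 22s^2 + 131s + 110 = 0.
This factors further as (s + 10)(s + 11)(s + 1) = 0.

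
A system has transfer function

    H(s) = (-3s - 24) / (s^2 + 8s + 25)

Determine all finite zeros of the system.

Set the numerator to zero: -3s - 24 = 0, i.e. -3·(s + 8) = 0.
So s = -8.

s = -8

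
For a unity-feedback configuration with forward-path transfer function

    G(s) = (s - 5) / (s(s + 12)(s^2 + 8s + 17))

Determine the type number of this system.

The denominator has 1 factor of s at the origin (free integrator), so this is a Type 1 system.

Type 1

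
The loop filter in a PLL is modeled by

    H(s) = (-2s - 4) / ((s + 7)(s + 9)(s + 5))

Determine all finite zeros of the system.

Set the numerator to zero: -2s - 4 = 0, i.e. -2·(s + 2) = 0.
So s = -2.

s = -2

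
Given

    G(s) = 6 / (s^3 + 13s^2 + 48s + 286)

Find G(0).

Set s = 0: G(0) = (6) / (286) = 3/143.

G(0) = 3/143 ≈ 0.02098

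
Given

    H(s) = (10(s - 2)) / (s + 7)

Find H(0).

H(0) = -20/7 ≈ -2.857

At s = 0 each factor (s + a) contributes a and each (s^2 + bs + c) contributes c.
H(0) = 10·(-2) / ((7)) = -20/7 = -20/7.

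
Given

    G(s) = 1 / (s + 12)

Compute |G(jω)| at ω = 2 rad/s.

|G(j2)| ≈ 0.08220

Substitute s = j2: numerator = 1, denominator = 12 + j2.
|G(j2)| = |1| / |12 + j2| = 1 / 12.166 ≈ 0.08220.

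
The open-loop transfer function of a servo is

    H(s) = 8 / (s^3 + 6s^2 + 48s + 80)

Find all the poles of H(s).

s = -2 + 6j, -2 - 6j, -2

The poles are the roots of the denominator s^3 + 6s^2 + 48s + 80 = 0.
Trying s = -2: the polynomial evaluates to 0, so (s + 2) is a factor.
Dividing out leaves s^2 + 4s + 40 = 0.
The quadratic formula then gives s = -2 ± 6j.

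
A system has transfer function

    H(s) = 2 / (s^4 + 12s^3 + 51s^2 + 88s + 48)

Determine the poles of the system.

The poles are the roots of the denominator s^4 + 12s^3 + 51s^2 + 88s + 48 = 0.
Trying s = -4: the polynomial evaluates to 0, so (s + 4) is a factor.
Dividing out leaves s^3 + 8s^2 + 19s + 12 = 0.
This factors further as (s + 1)(s + 4)(s + 3) = 0.

s = -4, -1, -4, -3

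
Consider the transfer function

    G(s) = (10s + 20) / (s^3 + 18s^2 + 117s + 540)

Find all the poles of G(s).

s = -3 + 6j, -3 - 6j, -12

The poles are the roots of the denominator s^3 + 18s^2 + 117s + 540 = 0.
Trying s = -12: the polynomial evaluates to 0, so (s + 12) is a factor.
Dividing out leaves s^2 + 6s + 45 = 0.
The quadratic formula then gives s = -3 ± 6j.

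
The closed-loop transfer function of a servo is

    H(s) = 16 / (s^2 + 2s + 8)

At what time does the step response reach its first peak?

Comparing s^2 + 2s + 8 to s^2 + 2ζωₙs + ωₙ²: ωₙ = √8 ≈ 2.828 rad/s and ζ = 2/(2·√8) ≈ 0.3536.
ζωₙ = 2/2 = 1, so ω_d = ωₙ√(1−ζ²) = √(ωₙ² − (ζωₙ)²) = √(8 − 1²) = √7 ≈ 2.646 rad/s.
t_p = π/ω_d = π/2.646 ≈ 1.187 s.

t_p ≈ 1.187 s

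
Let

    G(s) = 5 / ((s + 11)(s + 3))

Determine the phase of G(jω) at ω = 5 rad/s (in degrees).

At s = j5: numerator = 5, denominator = 8 + j70.
∠G = ∠num − ∠den = 0° − (83.480°) = -83.48°.

∠G(j5) ≈ -83.48°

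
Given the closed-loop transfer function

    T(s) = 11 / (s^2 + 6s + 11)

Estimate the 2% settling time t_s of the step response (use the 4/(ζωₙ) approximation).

Comparing s^2 + 6s + 11 to s^2 + 2ζωₙs + ωₙ²: ωₙ = √11 ≈ 3.317 rad/s and ζ = 6/(2·√11) ≈ 0.9045.
ζωₙ = 6/2 = 3, so t_s ≈ 4/(ζωₙ) = 4/3 ≈ 1.333 s.

t_s ≈ 1.333 s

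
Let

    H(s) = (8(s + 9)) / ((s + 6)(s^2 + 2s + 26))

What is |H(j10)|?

|H(j10)| ≈ 0.1204

Substitute s = j10: numerator = 72 + j80, denominator = -644 - j620.
|H(j10)| = |72 + j80| / |-644 - j620| = 107.63 / 893.94 ≈ 0.1204.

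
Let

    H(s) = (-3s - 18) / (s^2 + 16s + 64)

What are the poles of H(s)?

s = -8, -8

The poles are the roots of the denominator s^2 + 16s + 64 = 0.
Factoring: (s + 8)^2 = 0, so s = -8 and s = -8.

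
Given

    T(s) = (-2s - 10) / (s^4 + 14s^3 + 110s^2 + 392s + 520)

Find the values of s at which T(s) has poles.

The poles are the roots of the denominator s^4 + 14s^3 + 110s^2 + 392s + 520 = 0.
No real roots exist; factor into two real quadratics: (s^2 + 6s + 10)(s^2 + 8s + 52) = 0.
Each quadratic gives a conjugate pair via the quadratic formula.

s = -3 ± j, -4 ± 6j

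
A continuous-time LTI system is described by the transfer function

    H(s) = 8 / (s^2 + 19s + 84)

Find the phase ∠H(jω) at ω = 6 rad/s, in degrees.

At s = j6: numerator = 8, denominator = 48 + j114.
∠H = ∠num − ∠den = 0° − (67.166°) = -67.17°.

∠H(j6) ≈ -67.17°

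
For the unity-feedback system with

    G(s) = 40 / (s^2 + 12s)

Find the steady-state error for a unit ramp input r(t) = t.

e_ss = 0.3000

G(s) has one pole at the origin.
This is a Type 1 system. Kv = lim_{s→0} s·G(s) = 40/12 = 10/3.
e_ss = 1/Kv = 1/(10/3) = 3/10 ≈ 0.3000.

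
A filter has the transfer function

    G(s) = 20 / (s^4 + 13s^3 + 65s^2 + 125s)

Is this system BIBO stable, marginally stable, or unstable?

The denominator s^4 + 13s^3 + 65s^2 + 125s factors as s(s + 5)(s^2 + 8s + 25), giving poles at s = 0, -5, -4 ± 3j.
Since the simple pole(s) at s = 0 lie on the jω-axis with none in the right half-plane, the system is marginally stable.

marginally stable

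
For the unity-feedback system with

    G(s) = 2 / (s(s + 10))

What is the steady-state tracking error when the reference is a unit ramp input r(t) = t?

G(s) has one pole at the origin.
This is a Type 1 system. Kv = lim_{s→0} s·G(s) = 2/10 = 1/5.
e_ss = 1/Kv = 1/(1/5) = 5.

e_ss = 5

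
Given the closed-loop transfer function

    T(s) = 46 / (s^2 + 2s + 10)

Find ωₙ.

Compare the denominator to the standard form s^2 + 2ζωₙs + ωₙ².
ωₙ² = 10, so ωₙ = √10 ≈ 3.162 rad/s.

ωₙ ≈ 3.162 rad/s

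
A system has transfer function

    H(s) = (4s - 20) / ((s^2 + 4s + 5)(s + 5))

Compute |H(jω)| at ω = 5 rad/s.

|H(j5)| ≈ 0.1414

Substitute s = j5: numerator = -20 + j20, denominator = -200.
|H(j5)| = |-20 + j20| / |-200| = 28.284 / 200 ≈ 0.1414.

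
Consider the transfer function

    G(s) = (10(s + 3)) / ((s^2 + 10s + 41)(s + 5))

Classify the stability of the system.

The poles can be read from the denominator factors: s = -5 + 4j, -5 - 4j, -5.
Since all poles lie strictly in the left half-plane, the system is stable.

stable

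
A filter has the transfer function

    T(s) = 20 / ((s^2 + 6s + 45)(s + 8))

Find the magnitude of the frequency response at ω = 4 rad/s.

Substitute s = j4: numerator = 20, denominator = 136 + j308.
|T(j4)| = |20| / |136 + j308| = 20 / 336.69 ≈ 0.05940.

|T(j4)| ≈ 0.05940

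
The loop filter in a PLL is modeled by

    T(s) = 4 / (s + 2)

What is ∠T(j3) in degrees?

At s = j3: numerator = 4, denominator = 2 + j3.
∠T = ∠num − ∠den = 0° − (56.310°) = -56.31°.

∠T(j3) ≈ -56.31°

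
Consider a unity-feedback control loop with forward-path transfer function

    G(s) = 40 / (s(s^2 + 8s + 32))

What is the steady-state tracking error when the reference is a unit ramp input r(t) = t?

e_ss = 0.8000

G(s) has one pole at the origin.
This is a Type 1 system. Kv = lim_{s→0} s·G(s) = 40/32 = 5/4.
e_ss = 1/Kv = 1/(5/4) = 4/5 ≈ 0.8000.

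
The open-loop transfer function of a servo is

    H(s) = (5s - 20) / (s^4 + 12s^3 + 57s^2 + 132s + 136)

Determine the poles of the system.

s = -2 + 2j, -2 - 2j, -4 + j, -4 - j

The poles are the roots of the denominator s^4 + 12s^3 + 57s^2 + 132s + 136 = 0.
No real roots exist; factor into two real quadratics: (s^2 + 4s + 8)(s^2 + 8s + 17) = 0.
Each quadratic gives a conjugate pair via the quadratic formula.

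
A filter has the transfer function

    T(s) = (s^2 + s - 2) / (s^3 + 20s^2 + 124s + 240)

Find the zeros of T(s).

s = -2, 1

Set the numerator to zero: s^2 + s - 2 = 0.
Factoring: (s + 2)(s - 1) = 0.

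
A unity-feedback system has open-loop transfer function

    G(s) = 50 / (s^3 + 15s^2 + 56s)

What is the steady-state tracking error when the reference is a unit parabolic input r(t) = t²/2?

e_ss = ∞

G(s) has one pole at the origin.
This is a Type 1 system; Ka = lim_{s→0} s^2·G(s) = 0, so the steady-state error for a parabola input is infinite.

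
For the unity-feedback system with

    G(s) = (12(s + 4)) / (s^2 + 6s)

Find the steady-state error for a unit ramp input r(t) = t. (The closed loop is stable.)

G(s) has one pole at the origin.
This is a Type 1 system. Kv = lim_{s→0} s·G(s) = 48/6 = 8.
e_ss = 1/Kv = 1/(8) = 1/8 ≈ 0.1250.

e_ss = 0.1250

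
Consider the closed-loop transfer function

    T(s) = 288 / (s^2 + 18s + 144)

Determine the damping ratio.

Compare the denominator to the standard form s^2 + 2ζωₙs + ωₙ².
ωₙ² = 144, so ωₙ = 12 rad/s.
2ζωₙ = 18, so ζ = 18/(2·12) = 0.75.

ζ = 0.75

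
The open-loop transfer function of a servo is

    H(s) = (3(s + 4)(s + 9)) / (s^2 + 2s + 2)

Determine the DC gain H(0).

H(0) = 54

Set s = 0: H(0) = (108) / (2) = 54.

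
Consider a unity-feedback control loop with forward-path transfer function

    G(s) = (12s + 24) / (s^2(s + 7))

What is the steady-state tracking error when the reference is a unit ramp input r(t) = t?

G(s) has 2 poles at the origin.
This is a Type 2 system; for a ramp input the steady-state error is zero.

e_ss = 0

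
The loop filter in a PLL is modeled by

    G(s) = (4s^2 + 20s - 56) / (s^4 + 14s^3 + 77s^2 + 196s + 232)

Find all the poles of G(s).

s = -2 + 2j, -2 - 2j, -5 + 2j, -5 - 2j

The poles are the roots of the denominator s^4 + 14s^3 + 77s^2 + 196s + 232 = 0.
No real roots exist; factor into two real quadratics: (s^2 + 4s + 8)(s^2 + 10s + 29) = 0.
Each quadratic gives a conjugate pair via the quadratic formula.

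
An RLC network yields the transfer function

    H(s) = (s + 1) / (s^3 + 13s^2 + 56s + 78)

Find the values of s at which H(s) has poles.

The poles are the roots of the denominator s^3 + 13s^2 + 56s + 78 = 0.
Trying s = -3: the polynomial evaluates to 0, so (s + 3) is a factor.
Dividing out leaves s^2 + 10s + 26 = 0.
The quadratic formula then gives s = -5 ± 1j.

s = -5 ± j, -3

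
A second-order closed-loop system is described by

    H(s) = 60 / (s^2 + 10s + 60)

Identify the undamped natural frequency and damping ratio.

ωₙ ≈ 7.746 rad/s, ζ ≈ 0.6455

Compare the denominator to the standard form s^2 + 2ζωₙs + ωₙ².
ωₙ² = 60, so ωₙ = √60 ≈ 7.746 rad/s.
2ζωₙ = 10, so ζ = 10/(2·√60) ≈ 0.6455.
With ζ = 0.6455 the response is underdamped.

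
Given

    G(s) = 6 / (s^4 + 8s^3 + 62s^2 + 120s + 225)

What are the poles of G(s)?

The poles are the roots of the denominator s^4 + 8s^3 + 62s^2 + 120s + 225 = 0.
No real roots exist; factor into two real quadratics: (s^2 + 6s + 45)(s^2 + 2s + 5) = 0.
Each quadratic gives a conjugate pair via the quadratic formula.

s = -3 ± 6j, -1 ± 2j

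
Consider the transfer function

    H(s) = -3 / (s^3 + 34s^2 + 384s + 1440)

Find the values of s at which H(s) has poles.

The poles are the roots of the denominator s^3 + 34s^2 + 384s + 1440 = 0.
Trying s = -10: the polynomial evaluates to 0, so (s + 10) is a factor.
Dividing out leaves s^2 + 24s + 144 = 0.
Factoring the quadratic: (s + 12)^2 = 0.

s = -10, -12, -12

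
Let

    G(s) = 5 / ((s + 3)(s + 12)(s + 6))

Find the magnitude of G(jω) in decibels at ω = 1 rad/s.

Substitute s = j1: numerator = 5, denominator = 195 + j125.
|G(j1)| = |5| / |195 + j125| = 5 / 231.62 ≈ 0.02159.
In decibels: 20·log₁₀(0.02159) ≈ -33.3 dB.

|G(j1)|_dB ≈ -33.3 dB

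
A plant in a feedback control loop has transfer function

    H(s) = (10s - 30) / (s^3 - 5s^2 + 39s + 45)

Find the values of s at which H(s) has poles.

s = 3 + 6j, 3 - 6j, -1

The poles are the roots of the denominator s^3 - 5s^2 + 39s + 45 = 0.
Trying s = -1: the polynomial evaluates to 0, so (s + 1) is a factor.
Dividing out leaves s^2 - 6s + 45 = 0.
The quadratic formula then gives s = 3 ± 6j.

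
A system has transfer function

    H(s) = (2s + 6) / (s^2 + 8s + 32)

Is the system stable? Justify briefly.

The denominator s^2 + 8s + 32 factors as (s^2 + 8s + 32), giving poles at s = -4 + 4j, -4 - 4j.
Since all poles lie strictly in the left half-plane, the system is stable.

stable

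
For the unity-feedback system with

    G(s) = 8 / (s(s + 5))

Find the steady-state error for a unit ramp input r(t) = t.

e_ss = 0.6250

G(s) has one pole at the origin.
This is a Type 1 system. Kv = lim_{s→0} s·G(s) = 8/5.
e_ss = 1/Kv = 1/(8/5) = 5/8 ≈ 0.6250.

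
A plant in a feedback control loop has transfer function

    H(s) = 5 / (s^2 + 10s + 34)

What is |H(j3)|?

Substitute s = j3: numerator = 5, denominator = 25 + j30.
|H(j3)| = |5| / |25 + j30| = 5 / 39.051 ≈ 0.1280.

|H(j3)| ≈ 0.1280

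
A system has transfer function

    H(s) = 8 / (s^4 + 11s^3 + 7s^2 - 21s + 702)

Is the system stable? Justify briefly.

unstable

The denominator s^4 + 11s^3 + 7s^2 - 21s + 702 factors as (s + 9)(s + 6)(s^2 - 4s + 13), giving poles at s = -9, -6, 2 ± 3j.
Since the pole(s) at s = 2 + 3j, 2 - 3j lie in the right half-plane, the system is unstable.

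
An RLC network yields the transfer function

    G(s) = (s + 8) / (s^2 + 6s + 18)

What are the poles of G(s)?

The poles are the roots of the denominator s^2 + 6s + 18 = 0.
Using the quadratic formula: s = (-6 ± √(-36))/2 = -3 ± 3j.

s = -3 ± 3j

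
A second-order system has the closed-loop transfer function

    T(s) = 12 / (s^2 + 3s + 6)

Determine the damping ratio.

ζ ≈ 0.6124

Compare the denominator to the standard form s^2 + 2ζωₙs + ωₙ².
ωₙ² = 6, so ωₙ = √6 ≈ 2.449 rad/s.
2ζωₙ = 3, so ζ = 3/(2·√6) ≈ 0.6124.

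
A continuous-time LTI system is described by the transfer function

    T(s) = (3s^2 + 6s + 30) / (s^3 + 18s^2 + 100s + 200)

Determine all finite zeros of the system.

s = -1 + 3j, -1 - 3j

Set the numerator to zero: 3s^2 + 6s + 30 = 0, i.e. 3·(s^2 + 2s + 10) = 0.
Factoring: (s^2 + 2s + 10) = 0.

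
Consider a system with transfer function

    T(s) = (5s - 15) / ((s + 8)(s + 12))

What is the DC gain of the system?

T(0) = -5/32 ≈ -0.1562

Set s = 0: T(0) = (-15) / (96) = -5/32.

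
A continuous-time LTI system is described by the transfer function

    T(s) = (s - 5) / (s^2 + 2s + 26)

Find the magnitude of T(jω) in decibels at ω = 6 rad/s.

|T(j6)|_dB ≈ -6.02 dB

Substitute s = j6: numerator = -5 + j6, denominator = -10 + j12.
|T(j6)| = |-5 + j6| / |-10 + j12| = 7.8102 / 15.620 = 0.5000.
In decibels: 20·log₁₀(0.5000) ≈ -6.02 dB.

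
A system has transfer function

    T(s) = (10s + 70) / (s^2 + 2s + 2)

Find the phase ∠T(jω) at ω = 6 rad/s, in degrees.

∠T(j6) ≈ -120.0°

At s = j6: numerator = 70 + j60, denominator = -34 + j12.
∠T = ∠num − ∠den = 40.601° − (160.56°) = -120.0°.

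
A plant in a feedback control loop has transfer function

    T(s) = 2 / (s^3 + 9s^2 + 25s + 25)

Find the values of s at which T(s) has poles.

The poles are the roots of the denominator s^3 + 9s^2 + 25s + 25 = 0.
Trying s = -5: the polynomial evaluates to 0, so (s + 5) is a factor.
Dividing out leaves s^2 + 4s + 5 = 0.
The quadratic formula then gives s = -2 ± 1j.

s = -2 + j, -2 - j, -5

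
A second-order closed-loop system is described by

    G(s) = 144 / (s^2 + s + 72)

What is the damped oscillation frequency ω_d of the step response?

Comparing s^2 + s + 72 to s^2 + 2ζωₙs + ωₙ²: ωₙ = √72 ≈ 8.485 rad/s and ζ = 1/(2·√72) ≈ 0.05893.
ζωₙ = 1/2 = 0.5, so ω_d = ωₙ√(1−ζ²) = √(ωₙ² − (ζωₙ)²) = √(72 − 0.5²) = √71.75 ≈ 8.471 rad/s.

ω_d ≈ 8.471 rad/s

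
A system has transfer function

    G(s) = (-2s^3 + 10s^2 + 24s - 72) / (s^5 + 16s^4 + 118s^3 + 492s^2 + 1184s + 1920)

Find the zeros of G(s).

Set the numerator to zero: -2s^3 + 10s^2 + 24s - 72 = 0, i.e. -2·(s^3 - 5s^2 - 12s + 36) = 0.
Factoring: (s - 6)(s - 2)(s + 3) = 0.

s = 6, 2, -3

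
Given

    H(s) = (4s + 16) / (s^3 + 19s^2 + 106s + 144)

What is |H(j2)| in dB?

|H(j2)|_dB ≈ -21.6 dB

Substitute s = j2: numerator = 16 + j8, denominator = 68 + j204.
|H(j2)| = |16 + j8| / |68 + j204| = 17.889 / 215.03 ≈ 0.08319.
In decibels: 20·log₁₀(0.08319) ≈ -21.6 dB.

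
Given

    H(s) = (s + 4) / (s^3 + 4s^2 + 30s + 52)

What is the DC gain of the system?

Set s = 0: H(0) = (4) / (52) = 1/13.

H(0) = 1/13 ≈ 0.07692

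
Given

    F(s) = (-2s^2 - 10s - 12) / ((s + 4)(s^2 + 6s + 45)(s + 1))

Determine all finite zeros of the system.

Set the numerator to zero: -2s^2 - 10s - 12 = 0, i.e. -2·(s^2 + 5s + 6) = 0.
Factoring: (s + 3)(s + 2) = 0.

s = -3, -2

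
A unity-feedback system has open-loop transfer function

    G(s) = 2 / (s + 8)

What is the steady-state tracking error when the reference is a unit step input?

e_ss = 0.8000

G(s) has no poles at the origin.
This is a Type 0 system. Kp = lim_{s→0} G(s) = 2/8 = 1/4.
e_ss = 1/(1 + Kp) = 1/(1 + 1/4) = 4/5 ≈ 0.8000.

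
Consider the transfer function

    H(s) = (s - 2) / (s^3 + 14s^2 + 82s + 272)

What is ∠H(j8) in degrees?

∠H(j8) ≈ -62.97°

At s = j8: numerator = -2 + j8, denominator = -624 + j144.
∠H = ∠num − ∠den = 104.04° − (167.01°) = -62.97°.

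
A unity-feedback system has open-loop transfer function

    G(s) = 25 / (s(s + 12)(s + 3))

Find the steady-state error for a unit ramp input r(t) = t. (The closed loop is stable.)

e_ss = 1.440

G(s) has one pole at the origin.
This is a Type 1 system. Kv = lim_{s→0} s·G(s) = 25/36.
e_ss = 1/Kv = 1/(25/36) = 36/25 ≈ 1.440.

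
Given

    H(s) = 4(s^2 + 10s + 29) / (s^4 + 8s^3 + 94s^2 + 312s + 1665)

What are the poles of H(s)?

The poles are the roots of the denominator s^4 + 8s^3 + 94s^2 + 312s + 1665 = 0.
No real roots exist; factor into two real quadratics: (s^2 + 6s + 45)(s^2 + 2s + 37) = 0.
Each quadratic gives a conjugate pair via the quadratic formula.

s = -3 ± 6j, -1 ± 6j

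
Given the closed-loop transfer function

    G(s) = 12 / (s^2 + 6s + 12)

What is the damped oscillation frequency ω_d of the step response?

ω_d ≈ 1.732 rad/s

Comparing s^2 + 6s + 12 to s^2 + 2ζωₙs + ωₙ²: ωₙ = √12 ≈ 3.464 rad/s and ζ = 6/(2·√12) ≈ 0.8660.
ζωₙ = 6/2 = 3, so ω_d = ωₙ√(1−ζ²) = √(ωₙ² − (ζωₙ)²) = √(12 − 3²) = √3 ≈ 1.732 rad/s.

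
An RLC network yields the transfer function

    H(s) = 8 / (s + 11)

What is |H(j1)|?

Substitute s = j1: numerator = 8, denominator = 11 + j1.
|H(j1)| = |8| / |11 + j1| = 8 / 11.045 ≈ 0.7243.

|H(j1)| ≈ 0.7243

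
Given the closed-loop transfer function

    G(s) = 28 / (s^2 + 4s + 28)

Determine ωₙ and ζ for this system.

ωₙ ≈ 5.292 rad/s, ζ ≈ 0.3780

Compare the denominator to the standard form s^2 + 2ζωₙs + ωₙ².
ωₙ² = 28, so ωₙ = √28 ≈ 5.292 rad/s.
2ζωₙ = 4, so ζ = 4/(2·√28) ≈ 0.3780.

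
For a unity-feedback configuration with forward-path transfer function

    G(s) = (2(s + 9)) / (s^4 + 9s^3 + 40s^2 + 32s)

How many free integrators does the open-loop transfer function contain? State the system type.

The denominator has 1 factor of s at the origin (free integrator), so this is a Type 1 system.

Type 1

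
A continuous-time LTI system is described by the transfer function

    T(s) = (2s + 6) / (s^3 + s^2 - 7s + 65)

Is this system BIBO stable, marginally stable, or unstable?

The denominator s^3 + s^2 - 7s + 65 factors as (s + 5)(s^2 - 4s + 13), giving poles at s = -5, 2 + 3j, 2 - 3j.
Since the pole(s) at s = 2 ± 3j lie in the right half-plane, the system is unstable.

unstable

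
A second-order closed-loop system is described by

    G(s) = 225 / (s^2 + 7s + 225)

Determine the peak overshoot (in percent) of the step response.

Comparing s^2 + 7s + 225 to s^2 + 2ζωₙs + ωₙ²: ωₙ = 15 rad/s and ζ = 7/(2·15) ≈ 0.2333.
%OS = 100·exp(−πζ/√(1−ζ²)) = 100·exp(−π·0.2333/√(1−0.2333²)) ≈ 47.1%.

%OS ≈ 47.1%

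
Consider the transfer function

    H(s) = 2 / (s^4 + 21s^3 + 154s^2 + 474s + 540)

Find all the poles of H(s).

s = -3 ± j, -6, -9

The poles are the roots of the denominator s^4 + 21s^3 + 154s^2 + 474s + 540 = 0.
Trying s = -6: the polynomial evaluates to 0, so (s + 6) is a factor.
Dividing out leaves s^3 + 15s^2 + 64s + 90 = 0.
This factors further as (s^2 + 6s + 10)(s + 9) = 0.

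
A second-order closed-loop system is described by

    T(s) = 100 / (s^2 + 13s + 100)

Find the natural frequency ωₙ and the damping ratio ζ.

ωₙ = 10 rad/s, ζ = 0.65

Compare the denominator to the standard form s^2 + 2ζωₙs + ωₙ².
ωₙ² = 100, so ωₙ = 10 rad/s.
2ζωₙ = 13, so ζ = 13/(2·10) = 0.65.
With ζ = 0.65 the response is underdamped.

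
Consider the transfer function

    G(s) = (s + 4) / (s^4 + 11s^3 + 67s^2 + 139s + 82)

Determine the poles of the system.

The poles are the roots of the denominator s^4 + 11s^3 + 67s^2 + 139s + 82 = 0.
Trying s = -2: the polynomial evaluates to 0, so (s + 2) is a factor.
Dividing out leaves s^3 + 9s^2 + 49s + 41 = 0.
This factors further as (s^2 + 8s + 41)(s + 1) = 0.

s = -4 + 5j, -4 - 5j, -2, -1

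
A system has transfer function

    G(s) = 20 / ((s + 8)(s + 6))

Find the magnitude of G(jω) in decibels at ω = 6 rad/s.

Substitute s = j6: numerator = 20, denominator = 12 + j84.
|G(j6)| = |20| / |12 + j84| = 20 / 84.853 ≈ 0.2357.
In decibels: 20·log₁₀(0.2357) ≈ -12.6 dB.

|G(j6)|_dB ≈ -12.6 dB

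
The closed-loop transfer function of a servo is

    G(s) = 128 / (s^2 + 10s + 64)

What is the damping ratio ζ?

Compare the denominator to the standard form s^2 + 2ζωₙs + ωₙ².
ωₙ² = 64, so ωₙ = 8 rad/s.
2ζωₙ = 10, so ζ = 10/(2·8) = 0.625.

ζ = 0.625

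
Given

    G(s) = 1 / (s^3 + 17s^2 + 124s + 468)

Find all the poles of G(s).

The poles are the roots of the denominator s^3 + 17s^2 + 124s + 468 = 0.
Trying s = -9: the polynomial evaluates to 0, so (s + 9) is a factor.
Dividing out leaves s^2 + 8s + 52 = 0.
The quadratic formula then gives s = -4 ± 6j.

s = -4 ± 6j, -9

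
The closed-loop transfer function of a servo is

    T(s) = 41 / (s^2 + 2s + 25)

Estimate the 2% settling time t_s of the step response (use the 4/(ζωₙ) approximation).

Comparing s^2 + 2s + 25 to s^2 + 2ζωₙs + ωₙ²: ωₙ = 5 rad/s and ζ = 2/(2·5) = 0.2.
ζωₙ = 2/2 = 1, so t_s ≈ 4/(ζωₙ) = 4/1 = 4 s.

t_s ≈ 4 s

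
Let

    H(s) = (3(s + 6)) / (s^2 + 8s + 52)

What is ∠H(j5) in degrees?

At s = j5: numerator = 18 + j15, denominator = 27 + j40.
∠H = ∠num − ∠den = 39.806° − (55.981°) = -16.18°.

∠H(j5) ≈ -16.18°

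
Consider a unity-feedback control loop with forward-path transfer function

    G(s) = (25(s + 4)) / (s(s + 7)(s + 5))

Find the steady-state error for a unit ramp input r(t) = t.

e_ss = 0.3500

G(s) has one pole at the origin.
This is a Type 1 system. Kv = lim_{s→0} s·G(s) = 100/35 = 20/7.
e_ss = 1/Kv = 1/(20/7) = 7/20 ≈ 0.3500.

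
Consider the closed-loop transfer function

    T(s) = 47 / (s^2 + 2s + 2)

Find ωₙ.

ωₙ ≈ 1.414 rad/s

Compare the denominator to the standard form s^2 + 2ζωₙs + ωₙ².
ωₙ² = 2, so ωₙ = √2 ≈ 1.414 rad/s.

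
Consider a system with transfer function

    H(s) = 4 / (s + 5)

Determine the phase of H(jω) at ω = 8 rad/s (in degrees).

At s = j8: numerator = 4, denominator = 5 + j8.
∠H = ∠num − ∠den = 0° − (57.995°) = -57.99°.

∠H(j8) ≈ -57.99°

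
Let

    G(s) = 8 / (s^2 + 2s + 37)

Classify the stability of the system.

The poles can be read from the denominator factors: s = -1 ± 6j.
Since all poles lie strictly in the left half-plane, the system is stable.

stable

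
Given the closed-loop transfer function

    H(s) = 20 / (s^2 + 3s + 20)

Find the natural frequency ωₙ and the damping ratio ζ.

Compare the denominator to the standard form s^2 + 2ζωₙs + ωₙ².
ωₙ² = 20, so ωₙ = √20 ≈ 4.472 rad/s.
2ζωₙ = 3, so ζ = 3/(2·√20) ≈ 0.3354.
With ζ = 0.3354 the response is underdamped.

ωₙ ≈ 4.472 rad/s, ζ ≈ 0.3354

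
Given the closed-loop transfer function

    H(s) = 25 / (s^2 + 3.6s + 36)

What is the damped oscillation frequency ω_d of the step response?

ω_d ≈ 5.724 rad/s

Comparing s^2 + 3.6s + 36 to s^2 + 2ζωₙs + ωₙ²: ωₙ = 6 rad/s and ζ = 3.6/(2·6) = 0.3.
ζωₙ = 3.6/2 = 1.8, so ω_d = ωₙ√(1−ζ²) = √(ωₙ² − (ζωₙ)²) = √(36 − 1.8²) = √32.76 ≈ 5.724 rad/s.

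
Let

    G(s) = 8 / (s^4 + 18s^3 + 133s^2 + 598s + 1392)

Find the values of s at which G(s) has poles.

The poles are the roots of the denominator s^4 + 18s^3 + 133s^2 + 598s + 1392 = 0.
Trying s = -6: the polynomial evaluates to 0, so (s + 6) is a factor.
Dividing out leaves s^3 + 12s^2 + 61s + 232 = 0.
This factors further as (s + 8)(s^2 + 4s + 29) = 0.

s = -6, -8, -2 + 5j, -2 - 5j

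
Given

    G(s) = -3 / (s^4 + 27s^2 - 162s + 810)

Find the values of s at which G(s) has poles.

s = 3 ± 3j, -3 ± 6j

The poles are the roots of the denominator s^4 + 27s^2 - 162s + 810 = 0.
No real roots exist; factor into two real quadratics: (s^2 - 6s + 18)(s^2 + 6s + 45) = 0.
Each quadratic gives a conjugate pair via the quadratic formula.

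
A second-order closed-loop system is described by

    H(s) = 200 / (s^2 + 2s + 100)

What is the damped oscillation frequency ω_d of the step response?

Comparing s^2 + 2s + 100 to s^2 + 2ζωₙs + ωₙ²: ωₙ = 10 rad/s and ζ = 2/(2·10) = 0.1.
ζωₙ = 2/2 = 1, so ω_d = ωₙ√(1−ζ²) = √(ωₙ² − (ζωₙ)²) = √(100 − 1²) = √99 ≈ 9.950 rad/s.

ω_d ≈ 9.950 rad/s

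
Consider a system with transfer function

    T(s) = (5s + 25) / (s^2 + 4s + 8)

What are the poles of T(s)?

The poles are the roots of the denominator s^2 + 4s + 8 = 0.
Using the quadratic formula: s = (-4 ± √(-16))/2 = -2 ± 2j.

s = -2 ± 2j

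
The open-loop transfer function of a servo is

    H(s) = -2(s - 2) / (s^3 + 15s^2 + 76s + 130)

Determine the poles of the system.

The poles are the roots of the denominator s^3 + 15s^2 + 76s + 130 = 0.
Trying s = -5: the polynomial evaluates to 0, so (s + 5) is a factor.
Dividing out leaves s^2 + 10s + 26 = 0.
The quadratic formula then gives s = -5 ± 1j.

s = -5 + j, -5 - j, -5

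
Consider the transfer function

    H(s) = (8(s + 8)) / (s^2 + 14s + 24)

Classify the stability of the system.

The denominator s^2 + 14s + 24 factors as (s + 2)(s + 12), giving poles at s = -2, -12.
Since all poles lie strictly in the left half-plane, the system is stable.

stable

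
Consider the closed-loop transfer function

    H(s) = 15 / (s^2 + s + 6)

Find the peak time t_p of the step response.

Comparing s^2 + s + 6 to s^2 + 2ζωₙs + ωₙ²: ωₙ = √6 ≈ 2.449 rad/s and ζ = 1/(2·√6) ≈ 0.2041.
ζωₙ = 1/2 = 0.5, so ω_d = ωₙ√(1−ζ²) = √(ωₙ² − (ζωₙ)²) = √(6 − 0.5²) = √5.75 ≈ 2.398 rad/s.
t_p = π/ω_d = π/2.398 ≈ 1.310 s.

t_p ≈ 1.310 s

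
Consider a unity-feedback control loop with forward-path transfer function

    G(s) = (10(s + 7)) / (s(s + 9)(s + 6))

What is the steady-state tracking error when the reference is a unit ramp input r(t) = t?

G(s) has one pole at the origin.
This is a Type 1 system. Kv = lim_{s→0} s·G(s) = 70/54 = 35/27.
e_ss = 1/Kv = 1/(35/27) = 27/35 ≈ 0.7714.

e_ss = 0.7714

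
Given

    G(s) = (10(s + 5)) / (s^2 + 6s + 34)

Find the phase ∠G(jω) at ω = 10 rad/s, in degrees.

At s = j10: numerator = 50 + j100, denominator = -66 + j60.
∠G = ∠num − ∠den = 63.435° − (137.73°) = -74.29°.

∠G(j10) ≈ -74.29°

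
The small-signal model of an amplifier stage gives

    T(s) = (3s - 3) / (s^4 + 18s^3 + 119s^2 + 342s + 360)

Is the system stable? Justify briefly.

stable

The denominator s^4 + 18s^3 + 119s^2 + 342s + 360 factors as (s + 6)(s + 4)(s + 3)(s + 5), giving poles at s = -6, -4, -3, -5.
Since all poles lie strictly in the left half-plane, the system is stable.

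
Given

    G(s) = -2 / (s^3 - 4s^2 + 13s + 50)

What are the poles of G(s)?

The poles are the roots of the denominator s^3 - 4s^2 + 13s + 50 = 0.
Trying s = -2: the polynomial evaluates to 0, so (s + 2) is a factor.
Dividing out leaves s^2 - 6s + 25 = 0.
The quadratic formula then gives s = 3 ± 4j.

s = 3 ± 4j, -2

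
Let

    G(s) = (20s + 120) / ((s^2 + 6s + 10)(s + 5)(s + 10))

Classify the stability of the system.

stable

The poles can be read from the denominator factors: s = -3 ± j, -5, -10.
Since all poles lie strictly in the left half-plane, the system is stable.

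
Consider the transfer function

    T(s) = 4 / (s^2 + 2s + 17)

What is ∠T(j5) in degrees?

∠T(j5) ≈ -128.7°

At s = j5: numerator = 4, denominator = -8 + j10.
∠T = ∠num − ∠den = 0° − (128.66°) = -128.7°.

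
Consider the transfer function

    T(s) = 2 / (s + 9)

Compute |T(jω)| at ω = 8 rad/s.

|T(j8)| ≈ 0.1661

Substitute s = j8: numerator = 2, denominator = 9 + j8.
|T(j8)| = |2| / |9 + j8| = 2 / 12.042 ≈ 0.1661.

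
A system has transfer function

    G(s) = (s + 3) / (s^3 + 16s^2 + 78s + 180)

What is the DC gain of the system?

Set s = 0: G(0) = (3) / (180) = 1/60.

G(0) = 1/60 ≈ 0.01667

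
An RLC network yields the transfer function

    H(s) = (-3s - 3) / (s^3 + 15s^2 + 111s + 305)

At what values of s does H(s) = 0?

s = -1

Set the numerator to zero: -3s - 3 = 0, i.e. -3·(s + 1) = 0.
So s = -1.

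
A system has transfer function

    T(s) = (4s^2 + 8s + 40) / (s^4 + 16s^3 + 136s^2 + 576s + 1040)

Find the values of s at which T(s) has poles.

The poles are the roots of the denominator s^4 + 16s^3 + 136s^2 + 576s + 1040 = 0.
No real roots exist; factor into two real quadratics: (s^2 + 8s + 52)(s^2 + 8s + 20) = 0.
Each quadratic gives a conjugate pair via the quadratic formula.

s = -4 + 6j, -4 - 6j, -4 + 2j, -4 - 2j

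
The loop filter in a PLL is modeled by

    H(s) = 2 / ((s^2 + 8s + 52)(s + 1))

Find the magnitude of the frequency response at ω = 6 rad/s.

|H(j6)| ≈ 0.006498

Substitute s = j6: numerator = 2, denominator = -272 + j144.
|H(j6)| = |2| / |-272 + j144| = 2 / 307.77 ≈ 0.006498.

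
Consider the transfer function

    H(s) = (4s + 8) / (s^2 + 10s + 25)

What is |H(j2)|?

Substitute s = j2: numerator = 8 + j8, denominator = 21 + j20.
|H(j2)| = |8 + j8| / |21 + j20| = 11.314 / 29 ≈ 0.3901.

|H(j2)| ≈ 0.3901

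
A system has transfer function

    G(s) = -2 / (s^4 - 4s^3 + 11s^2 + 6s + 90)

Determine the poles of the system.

s = 3 ± 3j, -1 ± 2j

The poles are the roots of the denominator s^4 - 4s^3 + 11s^2 + 6s + 90 = 0.
No real roots exist; factor into two real quadratics: (s^2 - 6s + 18)(s^2 + 2s + 5) = 0.
Each quadratic gives a conjugate pair via the quadratic formula.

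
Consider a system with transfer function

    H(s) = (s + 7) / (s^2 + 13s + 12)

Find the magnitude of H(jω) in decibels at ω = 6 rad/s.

Substitute s = j6: numerator = 7 + j6, denominator = -24 + j78.
|H(j6)| = |7 + j6| / |-24 + j78| = 9.2195 / 81.609 ≈ 0.1130.
In decibels: 20·log₁₀(0.1130) ≈ -18.9 dB.

|H(j6)|_dB ≈ -18.9 dB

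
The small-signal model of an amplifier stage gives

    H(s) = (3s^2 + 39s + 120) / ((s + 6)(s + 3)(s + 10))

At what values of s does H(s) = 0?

Set the numerator to zero: 3s^2 + 39s + 120 = 0, i.e. 3·(s^2 + 13s + 40) = 0.
Factoring: (s + 8)(s + 5) = 0.

s = -8, -5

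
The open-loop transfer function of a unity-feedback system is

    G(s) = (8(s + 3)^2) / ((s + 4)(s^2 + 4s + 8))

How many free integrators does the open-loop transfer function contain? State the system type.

Type 0

The denominator has no factor of s at the origin — no free integrator — so this is a Type 0 system.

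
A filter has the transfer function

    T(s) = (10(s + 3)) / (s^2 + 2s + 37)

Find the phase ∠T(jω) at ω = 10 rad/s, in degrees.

∠T(j10) ≈ -89.09°

At s = j10: numerator = 30 + j100, denominator = -63 + j20.
∠T = ∠num − ∠den = 73.301° − (162.39°) = -89.09°.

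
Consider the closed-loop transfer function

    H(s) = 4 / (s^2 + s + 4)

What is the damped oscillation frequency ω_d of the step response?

ω_d ≈ 1.936 rad/s

Comparing s^2 + s + 4 to s^2 + 2ζωₙs + ωₙ²: ωₙ = 2 rad/s and ζ = 1/(2·2) = 0.25.
ζωₙ = 1/2 = 0.5, so ω_d = ωₙ√(1−ζ²) = √(ωₙ² − (ζωₙ)²) = √(4 − 0.5²) = √3.75 ≈ 1.936 rad/s.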